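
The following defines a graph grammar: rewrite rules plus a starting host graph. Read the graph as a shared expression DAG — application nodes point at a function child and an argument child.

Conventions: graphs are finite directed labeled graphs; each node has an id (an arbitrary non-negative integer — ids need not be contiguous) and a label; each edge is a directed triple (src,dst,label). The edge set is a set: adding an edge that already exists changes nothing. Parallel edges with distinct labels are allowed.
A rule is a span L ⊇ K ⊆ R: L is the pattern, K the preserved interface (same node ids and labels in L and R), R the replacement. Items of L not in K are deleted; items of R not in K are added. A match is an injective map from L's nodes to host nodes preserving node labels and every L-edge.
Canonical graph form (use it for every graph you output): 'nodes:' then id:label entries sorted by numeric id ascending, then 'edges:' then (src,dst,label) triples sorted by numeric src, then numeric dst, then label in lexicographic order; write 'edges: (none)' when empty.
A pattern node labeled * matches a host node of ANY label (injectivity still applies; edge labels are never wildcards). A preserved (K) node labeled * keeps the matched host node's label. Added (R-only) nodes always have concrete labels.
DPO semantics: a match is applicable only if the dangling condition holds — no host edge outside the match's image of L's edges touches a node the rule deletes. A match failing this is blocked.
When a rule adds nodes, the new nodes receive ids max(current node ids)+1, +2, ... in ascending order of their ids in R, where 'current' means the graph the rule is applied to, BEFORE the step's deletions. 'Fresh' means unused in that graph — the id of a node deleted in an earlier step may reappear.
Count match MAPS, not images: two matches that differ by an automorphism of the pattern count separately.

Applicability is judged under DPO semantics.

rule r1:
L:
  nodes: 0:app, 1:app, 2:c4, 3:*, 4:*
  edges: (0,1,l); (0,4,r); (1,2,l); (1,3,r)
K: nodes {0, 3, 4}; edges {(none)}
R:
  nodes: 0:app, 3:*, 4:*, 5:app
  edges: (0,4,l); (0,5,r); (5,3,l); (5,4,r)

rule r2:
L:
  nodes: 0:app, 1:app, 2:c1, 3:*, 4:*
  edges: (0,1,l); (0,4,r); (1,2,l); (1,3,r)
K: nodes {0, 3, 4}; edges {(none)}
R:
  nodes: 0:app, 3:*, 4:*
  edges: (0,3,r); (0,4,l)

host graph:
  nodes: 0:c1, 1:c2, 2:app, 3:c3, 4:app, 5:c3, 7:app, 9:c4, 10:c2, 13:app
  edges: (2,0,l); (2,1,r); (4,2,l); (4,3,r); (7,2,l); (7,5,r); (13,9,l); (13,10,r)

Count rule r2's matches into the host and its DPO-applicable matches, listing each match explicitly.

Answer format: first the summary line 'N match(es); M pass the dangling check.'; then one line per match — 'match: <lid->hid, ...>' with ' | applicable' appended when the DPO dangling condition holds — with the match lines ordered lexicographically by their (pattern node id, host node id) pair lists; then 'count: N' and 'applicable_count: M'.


2 match(es); 0 pass the dangling check.
match: 0->4, 1->2, 2->0, 3->1, 4->3
match: 0->7, 1->2, 2->0, 3->1, 4->5
count: 2
applicable_count: 0


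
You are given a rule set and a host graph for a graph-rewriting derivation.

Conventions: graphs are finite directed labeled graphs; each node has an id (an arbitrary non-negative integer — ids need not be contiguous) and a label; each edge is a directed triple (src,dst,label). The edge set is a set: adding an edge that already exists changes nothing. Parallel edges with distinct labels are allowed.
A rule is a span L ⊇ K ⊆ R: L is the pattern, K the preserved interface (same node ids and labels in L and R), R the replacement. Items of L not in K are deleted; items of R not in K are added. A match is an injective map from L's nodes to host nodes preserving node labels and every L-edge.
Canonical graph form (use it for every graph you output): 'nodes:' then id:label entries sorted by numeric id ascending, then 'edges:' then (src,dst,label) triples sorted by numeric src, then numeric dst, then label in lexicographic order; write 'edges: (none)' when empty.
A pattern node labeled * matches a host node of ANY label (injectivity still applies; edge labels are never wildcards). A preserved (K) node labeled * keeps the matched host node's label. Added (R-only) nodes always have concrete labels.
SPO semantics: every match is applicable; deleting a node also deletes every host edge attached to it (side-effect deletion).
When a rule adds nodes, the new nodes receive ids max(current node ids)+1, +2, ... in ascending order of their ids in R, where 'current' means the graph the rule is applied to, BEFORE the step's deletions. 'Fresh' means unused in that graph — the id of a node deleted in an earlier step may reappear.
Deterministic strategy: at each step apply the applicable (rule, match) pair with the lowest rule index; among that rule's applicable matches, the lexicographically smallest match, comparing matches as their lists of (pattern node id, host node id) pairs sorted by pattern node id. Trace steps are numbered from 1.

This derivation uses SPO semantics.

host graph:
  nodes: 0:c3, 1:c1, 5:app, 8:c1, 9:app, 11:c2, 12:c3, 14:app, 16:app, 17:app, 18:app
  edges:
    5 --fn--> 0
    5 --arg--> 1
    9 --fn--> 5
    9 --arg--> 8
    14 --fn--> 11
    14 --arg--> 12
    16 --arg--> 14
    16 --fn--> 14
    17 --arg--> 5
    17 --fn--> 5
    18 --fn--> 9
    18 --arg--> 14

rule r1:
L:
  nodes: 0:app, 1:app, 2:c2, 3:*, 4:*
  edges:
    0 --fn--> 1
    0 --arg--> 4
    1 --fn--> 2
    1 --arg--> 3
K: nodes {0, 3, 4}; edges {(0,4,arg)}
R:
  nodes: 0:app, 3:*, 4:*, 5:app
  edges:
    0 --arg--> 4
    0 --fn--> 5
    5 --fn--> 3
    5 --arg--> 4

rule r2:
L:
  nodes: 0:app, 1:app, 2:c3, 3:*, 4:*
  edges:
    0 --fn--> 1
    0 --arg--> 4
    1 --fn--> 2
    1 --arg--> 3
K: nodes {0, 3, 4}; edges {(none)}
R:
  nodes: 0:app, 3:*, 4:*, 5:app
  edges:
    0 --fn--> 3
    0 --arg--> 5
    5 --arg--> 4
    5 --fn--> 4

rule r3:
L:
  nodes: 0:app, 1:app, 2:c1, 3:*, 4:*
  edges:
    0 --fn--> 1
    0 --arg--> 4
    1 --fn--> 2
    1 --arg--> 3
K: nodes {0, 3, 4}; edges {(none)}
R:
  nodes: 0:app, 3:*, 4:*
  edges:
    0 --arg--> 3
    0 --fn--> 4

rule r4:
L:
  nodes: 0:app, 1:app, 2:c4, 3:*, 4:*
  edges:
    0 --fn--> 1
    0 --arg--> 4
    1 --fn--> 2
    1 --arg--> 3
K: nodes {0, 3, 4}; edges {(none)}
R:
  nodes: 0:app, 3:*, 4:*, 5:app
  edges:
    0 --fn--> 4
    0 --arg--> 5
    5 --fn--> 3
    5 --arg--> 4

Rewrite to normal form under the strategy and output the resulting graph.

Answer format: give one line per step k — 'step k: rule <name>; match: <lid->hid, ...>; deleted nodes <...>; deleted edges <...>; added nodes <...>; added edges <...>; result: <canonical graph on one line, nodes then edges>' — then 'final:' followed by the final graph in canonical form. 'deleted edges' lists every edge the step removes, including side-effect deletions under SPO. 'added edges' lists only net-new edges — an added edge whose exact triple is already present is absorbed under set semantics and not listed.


step 1: rule r2; match: 0->9, 1->5, 2->0, 3->1, 4->8; deleted nodes 0, 5; deleted edges (5,0,fn); (5,1,arg); (9,5,fn); (9,8,arg); (17,5,arg); (17,5,fn); added nodes 19; added edges (9,1,fn); (9,19,arg); (19,8,arg); (19,8,fn); result: nodes: 1:c1, 8:c1, 9:app, 11:c2, 12:c3, 14:app, 16:app, 17:app, 18:app, 19:app edges: (9,1,fn); (9,19,arg); (14,11,fn); (14,12,arg); (16,14,arg); (16,14,fn); (18,9,fn); (18,14,arg); (19,8,arg); (19,8,fn)
step 2: rule r3; match: 0->18, 1->9, 2->1, 3->19, 4->14; deleted nodes 1, 9; deleted edges (9,1,fn); (9,19,arg); (18,9,fn); (18,14,arg); added nodes (none); added edges (18,14,fn); (18,19,arg); result: nodes: 8:c1, 11:c2, 12:c3, 14:app, 16:app, 17:app, 18:app, 19:app edges: (14,11,fn); (14,12,arg); (16,14,arg); (16,14,fn); (18,14,fn); (18,19,arg); (19,8,arg); (19,8,fn)
step 3: rule r1; match: 0->18, 1->14, 2->11, 3->12, 4->19; deleted nodes 11, 14; deleted edges (14,11,fn); (14,12,arg); (16,14,arg); (16,14,fn); (18,14,fn); added nodes 20; added edges (18,20,fn); (20,12,fn); (20,19,arg); result: nodes: 8:c1, 12:c3, 16:app, 17:app, 18:app, 19:app, 20:app edges: (18,19,arg); (18,20,fn); (19,8,arg); (19,8,fn); (20,12,fn); (20,19,arg)
final:
nodes: 8:c1, 12:c3, 16:app, 17:app, 18:app, 19:app, 20:app
edges: (18,19,arg); (18,20,fn); (19,8,arg); (19,8,fn); (20,12,fn); (20,19,arg)


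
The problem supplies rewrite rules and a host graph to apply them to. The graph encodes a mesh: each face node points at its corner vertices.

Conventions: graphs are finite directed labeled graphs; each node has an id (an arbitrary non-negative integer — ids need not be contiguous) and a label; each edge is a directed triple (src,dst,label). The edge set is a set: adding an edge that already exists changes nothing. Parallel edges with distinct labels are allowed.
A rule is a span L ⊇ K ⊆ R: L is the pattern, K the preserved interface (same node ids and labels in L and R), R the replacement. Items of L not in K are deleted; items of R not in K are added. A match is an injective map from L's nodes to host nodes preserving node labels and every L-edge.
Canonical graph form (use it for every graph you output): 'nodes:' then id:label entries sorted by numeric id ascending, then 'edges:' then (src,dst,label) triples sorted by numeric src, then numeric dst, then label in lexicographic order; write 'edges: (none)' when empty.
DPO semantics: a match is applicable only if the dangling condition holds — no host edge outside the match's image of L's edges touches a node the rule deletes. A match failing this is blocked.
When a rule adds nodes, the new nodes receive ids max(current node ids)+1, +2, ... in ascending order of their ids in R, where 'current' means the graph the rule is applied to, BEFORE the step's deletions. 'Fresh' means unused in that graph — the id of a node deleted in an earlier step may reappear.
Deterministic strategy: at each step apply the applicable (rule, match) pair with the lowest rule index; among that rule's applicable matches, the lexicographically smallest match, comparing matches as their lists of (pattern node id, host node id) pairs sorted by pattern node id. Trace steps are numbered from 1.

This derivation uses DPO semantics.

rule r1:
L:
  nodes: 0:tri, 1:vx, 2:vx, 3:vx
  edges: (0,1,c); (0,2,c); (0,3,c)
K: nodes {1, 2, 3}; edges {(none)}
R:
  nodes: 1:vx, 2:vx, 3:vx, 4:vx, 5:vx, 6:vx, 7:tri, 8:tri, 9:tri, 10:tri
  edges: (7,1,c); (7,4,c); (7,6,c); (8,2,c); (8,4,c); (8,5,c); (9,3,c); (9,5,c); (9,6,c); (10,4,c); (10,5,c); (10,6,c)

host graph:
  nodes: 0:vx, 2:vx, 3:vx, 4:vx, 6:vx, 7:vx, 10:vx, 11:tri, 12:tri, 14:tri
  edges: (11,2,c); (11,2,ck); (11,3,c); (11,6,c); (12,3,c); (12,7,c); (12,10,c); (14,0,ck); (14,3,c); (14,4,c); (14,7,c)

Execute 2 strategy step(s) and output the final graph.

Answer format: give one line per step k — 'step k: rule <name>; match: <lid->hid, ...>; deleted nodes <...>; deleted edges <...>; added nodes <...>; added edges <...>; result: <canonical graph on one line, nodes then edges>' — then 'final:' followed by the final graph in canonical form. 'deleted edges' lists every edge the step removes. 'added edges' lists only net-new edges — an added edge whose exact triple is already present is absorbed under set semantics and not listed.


step 1: rule r1; match: 0->12, 1->3, 2->7, 3->10; deleted nodes 12; deleted edges (12,3,c); (12,7,c); (12,10,c); added nodes 15, 16, 17, 18, 19, 20, 21; added edges (18,3,c); (18,15,c); (18,17,c); (19,7,c); (19,15,c); (19,16,c); (20,10,c); (20,16,c); (20,17,c); (21,15,c); (21,16,c); (21,17,c); result: nodes: 0:vx, 2:vx, 3:vx, 4:vx, 6:vx, 7:vx, 10:vx, 11:tri, 14:tri, 15:vx, 16:vx, 17:vx, 18:tri, 19:tri, 20:tri, 21:tri edges: (11,2,c); (11,2,ck); (11,3,c); (11,6,c); (14,0,ck); (14,3,c); (14,4,c); (14,7,c); (18,3,c); (18,15,c); (18,17,c); (19,7,c); (19,15,c); (19,16,c); (20,10,c); (20,16,c); (20,17,c); (21,15,c); (21,16,c); (21,17,c)
step 2: rule r1; match: 0->18, 1->3, 2->15, 3->17; deleted nodes 18; deleted edges (18,3,c); (18,15,c); (18,17,c); added nodes 22, 23, 24, 25, 26, 27, 28; added edges (25,3,c); (25,22,c); (25,24,c); (26,15,c); (26,22,c); (26,23,c); (27,17,c); (27,23,c); (27,24,c); (28,22,c); (28,23,c); (28,24,c); result: nodes: 0:vx, 2:vx, 3:vx, 4:vx, 6:vx, 7:vx, 10:vx, 11:tri, 14:tri, 15:vx, 16:vx, 17:vx, 19:tri, 20:tri, 21:tri, 22:vx, 23:vx, 24:vx, 25:tri, 26:tri, 27:tri, 28:tri edges: (11,2,c); (11,2,ck); (11,3,c); (11,6,c); (14,0,ck); (14,3,c); (14,4,c); (14,7,c); (19,7,c); (19,15,c); (19,16,c); (20,10,c); (20,16,c); (20,17,c); (21,15,c); (21,16,c); (21,17,c); (25,3,c); (25,22,c); (25,24,c); (26,15,c); (26,22,c); (26,23,c); (27,17,c); (27,23,c); (27,24,c); (28,22,c); (28,23,c); (28,24,c)
final:
nodes: 0:vx, 2:vx, 3:vx, 4:vx, 6:vx, 7:vx, 10:vx, 11:tri, 14:tri, 15:vx, 16:vx, 17:vx, 19:tri, 20:tri, 21:tri, 22:vx, 23:vx, 24:vx, 25:tri, 26:tri, 27:tri, 28:tri
edges: (11,2,c); (11,2,ck); (11,3,c); (11,6,c); (14,0,ck); (14,3,c); (14,4,c); (14,7,c); (19,7,c); (19,15,c); (19,16,c); (20,10,c); (20,16,c); (20,17,c); (21,15,c); (21,16,c); (21,17,c); (25,3,c); (25,22,c); (25,24,c); (26,15,c); (26,22,c); (26,23,c); (27,17,c); (27,23,c); (27,24,c); (28,22,c); (28,23,c); (28,24,c)


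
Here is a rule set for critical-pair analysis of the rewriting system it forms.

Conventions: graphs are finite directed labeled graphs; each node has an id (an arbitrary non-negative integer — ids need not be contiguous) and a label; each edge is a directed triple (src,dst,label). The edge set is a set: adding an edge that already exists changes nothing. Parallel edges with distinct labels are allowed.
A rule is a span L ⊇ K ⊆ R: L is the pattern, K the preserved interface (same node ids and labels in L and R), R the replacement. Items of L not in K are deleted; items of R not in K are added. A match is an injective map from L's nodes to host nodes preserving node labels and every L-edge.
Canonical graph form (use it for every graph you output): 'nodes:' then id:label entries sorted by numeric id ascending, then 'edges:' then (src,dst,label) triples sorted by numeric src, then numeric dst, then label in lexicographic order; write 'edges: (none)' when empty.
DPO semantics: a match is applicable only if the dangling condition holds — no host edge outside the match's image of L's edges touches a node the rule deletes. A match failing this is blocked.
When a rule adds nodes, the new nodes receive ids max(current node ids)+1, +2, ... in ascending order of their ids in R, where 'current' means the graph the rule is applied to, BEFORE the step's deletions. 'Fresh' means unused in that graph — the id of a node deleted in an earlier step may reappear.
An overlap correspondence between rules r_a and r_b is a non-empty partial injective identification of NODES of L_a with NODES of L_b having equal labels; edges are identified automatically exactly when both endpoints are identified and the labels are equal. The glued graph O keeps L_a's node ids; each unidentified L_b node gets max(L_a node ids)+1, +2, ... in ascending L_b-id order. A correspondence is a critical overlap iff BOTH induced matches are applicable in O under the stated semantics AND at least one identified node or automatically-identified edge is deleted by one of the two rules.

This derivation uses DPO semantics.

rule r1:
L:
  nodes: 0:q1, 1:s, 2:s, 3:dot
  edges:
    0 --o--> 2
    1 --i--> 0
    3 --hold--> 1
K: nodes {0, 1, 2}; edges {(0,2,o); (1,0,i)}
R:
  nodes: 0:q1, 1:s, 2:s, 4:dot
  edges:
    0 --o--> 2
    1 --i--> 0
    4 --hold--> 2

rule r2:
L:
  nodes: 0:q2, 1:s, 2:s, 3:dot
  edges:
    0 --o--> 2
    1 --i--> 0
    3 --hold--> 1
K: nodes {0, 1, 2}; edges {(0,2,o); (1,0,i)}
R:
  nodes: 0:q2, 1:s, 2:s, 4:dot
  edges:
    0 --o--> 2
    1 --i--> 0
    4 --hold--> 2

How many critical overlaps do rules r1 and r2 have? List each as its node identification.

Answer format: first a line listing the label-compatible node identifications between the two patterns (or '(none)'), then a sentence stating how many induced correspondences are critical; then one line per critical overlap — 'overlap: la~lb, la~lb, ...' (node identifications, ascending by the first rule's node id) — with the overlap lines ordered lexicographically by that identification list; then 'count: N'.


label-compatible node identifications between L(r1) and L(r2): 1~1, 1~2, 2~1, 2~2, 3~3
2 of the induced correspondences are critical overlaps of r1 and r2.
overlap: 1~1, 2~2, 3~3
overlap: 1~1, 3~3
count: 2


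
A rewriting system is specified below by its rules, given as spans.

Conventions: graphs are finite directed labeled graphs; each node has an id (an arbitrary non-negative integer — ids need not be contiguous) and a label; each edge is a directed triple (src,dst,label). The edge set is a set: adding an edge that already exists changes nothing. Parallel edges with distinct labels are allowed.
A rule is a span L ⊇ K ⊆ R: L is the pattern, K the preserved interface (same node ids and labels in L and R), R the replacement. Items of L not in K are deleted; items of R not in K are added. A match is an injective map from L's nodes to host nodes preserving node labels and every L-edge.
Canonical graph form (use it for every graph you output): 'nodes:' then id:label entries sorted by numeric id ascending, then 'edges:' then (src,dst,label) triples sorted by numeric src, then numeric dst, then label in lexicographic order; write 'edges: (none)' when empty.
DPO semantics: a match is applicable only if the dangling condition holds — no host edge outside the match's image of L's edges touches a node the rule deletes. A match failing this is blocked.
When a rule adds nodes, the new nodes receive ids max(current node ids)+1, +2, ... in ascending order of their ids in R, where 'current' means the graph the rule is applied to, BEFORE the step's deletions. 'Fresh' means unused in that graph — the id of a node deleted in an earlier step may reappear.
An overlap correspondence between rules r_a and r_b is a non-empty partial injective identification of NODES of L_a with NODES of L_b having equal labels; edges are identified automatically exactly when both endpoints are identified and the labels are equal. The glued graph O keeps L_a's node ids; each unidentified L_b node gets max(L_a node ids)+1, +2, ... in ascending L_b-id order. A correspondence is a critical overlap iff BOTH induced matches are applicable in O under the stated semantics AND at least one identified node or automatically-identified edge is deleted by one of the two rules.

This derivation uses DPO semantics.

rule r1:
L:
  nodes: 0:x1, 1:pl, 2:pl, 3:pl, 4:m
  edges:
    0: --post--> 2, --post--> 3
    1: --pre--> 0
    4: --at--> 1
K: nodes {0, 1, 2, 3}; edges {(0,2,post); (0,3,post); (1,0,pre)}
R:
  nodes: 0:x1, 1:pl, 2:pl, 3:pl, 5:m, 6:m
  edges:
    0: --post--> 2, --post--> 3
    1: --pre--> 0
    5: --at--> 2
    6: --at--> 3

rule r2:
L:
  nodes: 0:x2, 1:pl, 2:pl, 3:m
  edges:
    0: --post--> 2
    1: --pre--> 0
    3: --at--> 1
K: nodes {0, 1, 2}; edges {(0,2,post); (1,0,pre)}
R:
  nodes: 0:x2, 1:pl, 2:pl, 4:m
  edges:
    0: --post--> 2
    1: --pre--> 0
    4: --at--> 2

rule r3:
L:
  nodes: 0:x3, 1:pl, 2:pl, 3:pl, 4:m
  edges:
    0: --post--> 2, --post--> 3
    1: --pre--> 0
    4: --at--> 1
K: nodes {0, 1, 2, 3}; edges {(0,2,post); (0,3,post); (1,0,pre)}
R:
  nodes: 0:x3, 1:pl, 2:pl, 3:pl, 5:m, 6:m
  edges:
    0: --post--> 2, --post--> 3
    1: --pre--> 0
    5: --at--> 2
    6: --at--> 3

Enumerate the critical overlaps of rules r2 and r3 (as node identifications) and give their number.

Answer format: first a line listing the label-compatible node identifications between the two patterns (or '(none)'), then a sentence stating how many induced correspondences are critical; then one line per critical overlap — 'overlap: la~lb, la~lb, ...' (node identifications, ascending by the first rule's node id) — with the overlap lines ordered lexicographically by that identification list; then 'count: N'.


label-compatible node identifications between L(r2) and L(r3): 1~1, 1~2, 1~3, 2~1, 2~2, 2~3, 3~4
3 of the induced correspondences are critical overlaps of r2 and r3.
overlap: 1~1, 2~2, 3~4
overlap: 1~1, 2~3, 3~4
overlap: 1~1, 3~4
count: 3


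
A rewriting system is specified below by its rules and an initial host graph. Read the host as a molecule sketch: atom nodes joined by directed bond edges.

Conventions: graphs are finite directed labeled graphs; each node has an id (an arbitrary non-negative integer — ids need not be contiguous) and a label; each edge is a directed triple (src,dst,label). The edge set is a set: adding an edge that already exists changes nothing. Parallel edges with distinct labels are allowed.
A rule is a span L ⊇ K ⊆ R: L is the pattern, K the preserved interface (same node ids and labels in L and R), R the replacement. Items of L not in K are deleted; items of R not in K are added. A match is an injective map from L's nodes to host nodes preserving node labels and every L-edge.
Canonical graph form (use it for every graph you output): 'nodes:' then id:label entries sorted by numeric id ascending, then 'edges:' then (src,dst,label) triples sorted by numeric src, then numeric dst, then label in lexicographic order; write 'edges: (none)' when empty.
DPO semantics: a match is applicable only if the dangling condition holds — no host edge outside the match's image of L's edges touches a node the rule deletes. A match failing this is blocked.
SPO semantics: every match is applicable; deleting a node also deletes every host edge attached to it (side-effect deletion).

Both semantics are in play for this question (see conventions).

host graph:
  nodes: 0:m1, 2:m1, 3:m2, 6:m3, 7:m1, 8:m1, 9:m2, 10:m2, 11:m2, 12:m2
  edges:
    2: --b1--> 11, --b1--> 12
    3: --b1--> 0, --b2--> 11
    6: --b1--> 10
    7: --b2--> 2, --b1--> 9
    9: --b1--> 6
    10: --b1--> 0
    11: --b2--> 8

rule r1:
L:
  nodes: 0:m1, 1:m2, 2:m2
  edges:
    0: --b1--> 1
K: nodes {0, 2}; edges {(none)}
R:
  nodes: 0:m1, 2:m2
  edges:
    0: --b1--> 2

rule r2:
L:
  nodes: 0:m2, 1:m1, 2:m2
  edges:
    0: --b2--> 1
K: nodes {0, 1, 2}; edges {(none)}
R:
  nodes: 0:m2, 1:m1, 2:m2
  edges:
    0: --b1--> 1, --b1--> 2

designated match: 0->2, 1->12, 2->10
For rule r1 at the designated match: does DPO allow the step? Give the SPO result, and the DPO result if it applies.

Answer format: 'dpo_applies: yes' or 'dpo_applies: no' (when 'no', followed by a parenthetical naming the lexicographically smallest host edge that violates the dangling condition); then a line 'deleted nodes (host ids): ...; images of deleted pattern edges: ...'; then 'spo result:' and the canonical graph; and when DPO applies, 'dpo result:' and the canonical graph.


dpo_applies: yes
deleted nodes (host ids): 12; images of deleted pattern edges: (2,12,b1)
spo result:
nodes: 0:m1, 2:m1, 3:m2, 6:m3, 7:m1, 8:m1, 9:m2, 10:m2, 11:m2
edges: (2,10,b1); (2,11,b1); (3,0,b1); (3,11,b2); (6,10,b1); (7,2,b2); (7,9,b1); (9,6,b1); (10,0,b1); (11,8,b2)
dpo result:
nodes: 0:m1, 2:m1, 3:m2, 6:m3, 7:m1, 8:m1, 9:m2, 10:m2, 11:m2
edges: (2,10,b1); (2,11,b1); (3,0,b1); (3,11,b2); (6,10,b1); (7,2,b2); (7,9,b1); (9,6,b1); (10,0,b1); (11,8,b2)


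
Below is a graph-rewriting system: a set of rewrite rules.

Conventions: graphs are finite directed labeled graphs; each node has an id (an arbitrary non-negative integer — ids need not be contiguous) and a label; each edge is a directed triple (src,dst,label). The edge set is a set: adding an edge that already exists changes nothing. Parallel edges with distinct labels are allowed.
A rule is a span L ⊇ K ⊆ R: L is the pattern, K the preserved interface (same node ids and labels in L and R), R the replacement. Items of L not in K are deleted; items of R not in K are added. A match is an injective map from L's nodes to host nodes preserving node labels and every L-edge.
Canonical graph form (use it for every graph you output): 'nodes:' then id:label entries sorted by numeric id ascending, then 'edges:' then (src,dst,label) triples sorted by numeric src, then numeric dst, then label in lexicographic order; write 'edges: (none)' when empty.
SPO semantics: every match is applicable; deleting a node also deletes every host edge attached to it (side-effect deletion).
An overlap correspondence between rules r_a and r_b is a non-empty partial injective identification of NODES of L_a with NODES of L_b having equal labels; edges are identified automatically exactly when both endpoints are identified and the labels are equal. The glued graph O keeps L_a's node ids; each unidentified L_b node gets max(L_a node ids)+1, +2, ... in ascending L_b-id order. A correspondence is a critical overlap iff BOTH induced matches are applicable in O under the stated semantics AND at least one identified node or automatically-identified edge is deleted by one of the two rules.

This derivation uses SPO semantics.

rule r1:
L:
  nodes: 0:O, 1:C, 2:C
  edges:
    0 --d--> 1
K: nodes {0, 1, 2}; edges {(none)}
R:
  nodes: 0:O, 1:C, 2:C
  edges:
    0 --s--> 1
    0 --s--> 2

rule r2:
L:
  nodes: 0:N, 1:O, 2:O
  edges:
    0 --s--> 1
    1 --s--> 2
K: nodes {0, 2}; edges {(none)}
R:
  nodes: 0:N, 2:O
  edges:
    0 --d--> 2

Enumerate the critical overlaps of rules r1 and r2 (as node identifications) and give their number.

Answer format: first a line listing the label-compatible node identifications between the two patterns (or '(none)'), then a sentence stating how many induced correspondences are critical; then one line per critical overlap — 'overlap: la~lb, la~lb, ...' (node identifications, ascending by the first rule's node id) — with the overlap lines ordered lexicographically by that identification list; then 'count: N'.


label-compatible node identifications between L(r1) and L(r2): 0~1, 0~2
1 of the induced correspondences is a critical overlap of r1 and r2.
overlap: 0~1
count: 1


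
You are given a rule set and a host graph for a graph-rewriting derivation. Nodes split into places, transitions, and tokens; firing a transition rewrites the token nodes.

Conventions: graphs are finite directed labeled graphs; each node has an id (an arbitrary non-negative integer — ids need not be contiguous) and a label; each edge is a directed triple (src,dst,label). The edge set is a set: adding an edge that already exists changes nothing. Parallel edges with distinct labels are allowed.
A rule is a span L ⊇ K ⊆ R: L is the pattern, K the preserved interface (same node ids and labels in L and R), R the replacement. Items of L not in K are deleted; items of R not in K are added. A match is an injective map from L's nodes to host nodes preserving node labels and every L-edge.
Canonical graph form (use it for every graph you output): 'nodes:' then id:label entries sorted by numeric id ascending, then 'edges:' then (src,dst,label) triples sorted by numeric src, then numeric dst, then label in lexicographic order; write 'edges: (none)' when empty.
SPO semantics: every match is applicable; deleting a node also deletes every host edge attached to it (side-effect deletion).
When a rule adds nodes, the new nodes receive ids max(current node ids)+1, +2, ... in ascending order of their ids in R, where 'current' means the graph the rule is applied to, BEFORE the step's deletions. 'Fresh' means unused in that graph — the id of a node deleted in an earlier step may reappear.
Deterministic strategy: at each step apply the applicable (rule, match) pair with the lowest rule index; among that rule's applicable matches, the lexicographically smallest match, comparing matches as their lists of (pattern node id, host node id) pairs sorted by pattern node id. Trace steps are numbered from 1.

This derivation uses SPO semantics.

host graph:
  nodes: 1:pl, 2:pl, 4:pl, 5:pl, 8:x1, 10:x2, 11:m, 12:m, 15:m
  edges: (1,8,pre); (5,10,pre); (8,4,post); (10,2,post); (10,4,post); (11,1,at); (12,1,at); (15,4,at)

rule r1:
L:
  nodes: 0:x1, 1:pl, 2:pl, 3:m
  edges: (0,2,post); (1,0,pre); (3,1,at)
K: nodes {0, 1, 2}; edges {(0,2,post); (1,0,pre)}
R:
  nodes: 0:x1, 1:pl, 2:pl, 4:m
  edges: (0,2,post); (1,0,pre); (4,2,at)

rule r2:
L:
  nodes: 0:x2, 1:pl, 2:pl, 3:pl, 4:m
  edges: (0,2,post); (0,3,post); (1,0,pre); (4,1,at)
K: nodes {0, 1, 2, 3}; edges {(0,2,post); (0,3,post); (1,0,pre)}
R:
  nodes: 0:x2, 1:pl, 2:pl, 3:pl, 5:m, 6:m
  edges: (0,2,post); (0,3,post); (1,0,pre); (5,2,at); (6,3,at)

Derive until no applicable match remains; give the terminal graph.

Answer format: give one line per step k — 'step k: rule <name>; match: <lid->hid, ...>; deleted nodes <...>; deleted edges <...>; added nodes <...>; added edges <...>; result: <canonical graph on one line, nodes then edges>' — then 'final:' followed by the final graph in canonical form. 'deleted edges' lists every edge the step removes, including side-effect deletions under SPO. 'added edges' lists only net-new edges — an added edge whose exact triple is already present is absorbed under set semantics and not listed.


step 1: rule r1; match: 0->8, 1->1, 2->4, 3->11; deleted nodes 11; deleted edges (11,1,at); added nodes 16; added edges (16,4,at); result: nodes: 1:pl, 2:pl, 4:pl, 5:pl, 8:x1, 10:x2, 12:m, 15:m, 16:m edges: (1,8,pre); (5,10,pre); (8,4,post); (10,2,post); (10,4,post); (12,1,at); (15,4,at); (16,4,at)
step 2: rule r1; match: 0->8, 1->1, 2->4, 3->12; deleted nodes 12; deleted edges (12,1,at); added nodes 17; added edges (17,4,at); result: nodes: 1:pl, 2:pl, 4:pl, 5:pl, 8:x1, 10:x2, 15:m, 16:m, 17:m edges: (1,8,pre); (5,10,pre); (8,4,post); (10,2,post); (10,4,post); (15,4,at); (16,4,at); (17,4,at)
final:
nodes: 1:pl, 2:pl, 4:pl, 5:pl, 8:x1, 10:x2, 15:m, 16:m, 17:m
edges: (1,8,pre); (5,10,pre); (8,4,post); (10,2,post); (10,4,post); (15,4,at); (16,4,at); (17,4,at)


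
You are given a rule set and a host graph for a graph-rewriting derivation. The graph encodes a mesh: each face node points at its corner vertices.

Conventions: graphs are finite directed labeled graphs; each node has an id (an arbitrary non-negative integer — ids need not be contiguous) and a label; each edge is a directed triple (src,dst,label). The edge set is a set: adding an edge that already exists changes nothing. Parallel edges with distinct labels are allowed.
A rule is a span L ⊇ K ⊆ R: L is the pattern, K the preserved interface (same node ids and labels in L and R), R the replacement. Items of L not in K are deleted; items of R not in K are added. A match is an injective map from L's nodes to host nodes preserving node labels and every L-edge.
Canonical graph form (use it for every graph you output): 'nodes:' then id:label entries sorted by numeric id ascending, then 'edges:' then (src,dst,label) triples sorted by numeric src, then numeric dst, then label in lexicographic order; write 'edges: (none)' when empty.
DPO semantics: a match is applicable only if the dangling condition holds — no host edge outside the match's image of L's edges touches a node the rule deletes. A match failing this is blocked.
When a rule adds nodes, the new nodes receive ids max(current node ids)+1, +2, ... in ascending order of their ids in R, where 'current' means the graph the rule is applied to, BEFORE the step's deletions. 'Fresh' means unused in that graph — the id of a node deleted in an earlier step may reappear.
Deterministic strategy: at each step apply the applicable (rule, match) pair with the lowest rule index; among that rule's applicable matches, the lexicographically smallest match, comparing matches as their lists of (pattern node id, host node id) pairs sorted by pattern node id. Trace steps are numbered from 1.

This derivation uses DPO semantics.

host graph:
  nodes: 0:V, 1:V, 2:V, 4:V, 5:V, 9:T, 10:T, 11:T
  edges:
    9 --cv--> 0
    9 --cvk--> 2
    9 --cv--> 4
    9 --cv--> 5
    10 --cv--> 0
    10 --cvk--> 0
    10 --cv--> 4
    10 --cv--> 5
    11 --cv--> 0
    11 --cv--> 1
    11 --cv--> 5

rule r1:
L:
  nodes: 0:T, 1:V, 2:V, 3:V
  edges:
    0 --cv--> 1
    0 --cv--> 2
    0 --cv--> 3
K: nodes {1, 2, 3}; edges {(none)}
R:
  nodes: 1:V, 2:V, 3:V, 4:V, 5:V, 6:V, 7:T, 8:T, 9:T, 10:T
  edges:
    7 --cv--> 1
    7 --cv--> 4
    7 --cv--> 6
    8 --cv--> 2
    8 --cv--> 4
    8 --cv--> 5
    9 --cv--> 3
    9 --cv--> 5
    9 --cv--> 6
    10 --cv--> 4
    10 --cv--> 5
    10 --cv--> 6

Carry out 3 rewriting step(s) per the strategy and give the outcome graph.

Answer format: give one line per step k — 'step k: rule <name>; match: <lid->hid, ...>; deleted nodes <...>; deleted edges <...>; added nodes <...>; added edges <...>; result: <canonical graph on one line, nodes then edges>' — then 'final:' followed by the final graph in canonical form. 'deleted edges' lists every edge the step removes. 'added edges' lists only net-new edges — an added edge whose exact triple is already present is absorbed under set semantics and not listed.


step 1: rule r1; match: 0->11, 1->0, 2->1, 3->5; deleted nodes 11; deleted edges (11,0,cv); (11,1,cv); (11,5,cv); added nodes 12, 13, 14, 15, 16, 17, 18; added edges (15,0,cv); (15,12,cv); (15,14,cv); (16,1,cv); (16,12,cv); (16,13,cv); (17,5,cv); (17,13,cv); (17,14,cv); (18,12,cv); (18,13,cv); (18,14,cv); result: nodes: 0:V, 1:V, 2:V, 4:V, 5:V, 9:T, 10:T, 12:V, 13:V, 14:V, 15:T, 16:T, 17:T, 18:T edges: (9,0,cv); (9,2,cvk); (9,4,cv); (9,5,cv); (10,0,cv); (10,0,cvk); (10,4,cv); (10,5,cv); (15,0,cv); (15,12,cv); (15,14,cv); (16,1,cv); (16,12,cv); (16,13,cv); (17,5,cv); (17,13,cv); (17,14,cv); (18,12,cv); (18,13,cv); (18,14,cv)
step 2: rule r1; match: 0->15, 1->0, 2->12, 3->14; deleted nodes 15; deleted edges (15,0,cv); (15,12,cv); (15,14,cv); added nodes 19, 20, 21, 22, 23, 24, 25; added edges (22,0,cv); (22,19,cv); (22,21,cv); (23,12,cv); (23,19,cv); (23,20,cv); (24,14,cv); (24,20,cv); (24,21,cv); (25,19,cv); (25,20,cv); (25,21,cv); result: nodes: 0:V, 1:V, 2:V, 4:V, 5:V, 9:T, 10:T, 12:V, 13:V, 14:V, 16:T, 17:T, 18:T, 19:V, 20:V, 21:V, 22:T, 23:T, 24:T, 25:T edges: (9,0,cv); (9,2,cvk); (9,4,cv); (9,5,cv); (10,0,cv); (10,0,cvk); (10,4,cv); (10,5,cv); (16,1,cv); (16,12,cv); (16,13,cv); (17,5,cv); (17,13,cv); (17,14,cv); (18,12,cv); (18,13,cv); (18,14,cv); (22,0,cv); (22,19,cv); (22,21,cv); (23,12,cv); (23,19,cv); (23,20,cv); (24,14,cv); (24,20,cv); (24,21,cv); (25,19,cv); (25,20,cv); (25,21,cv)
step 3: rule r1; match: 0->16, 1->1, 2->12, 3->13; deleted nodes 16; deleted edges (16,1,cv); (16,12,cv); (16,13,cv); added nodes 26, 27, 28, 29, 30, 31, 32; added edges (29,1,cv); (29,26,cv); (29,28,cv); (30,12,cv); (30,26,cv); (30,27,cv); (31,13,cv); (31,27,cv); (31,28,cv); (32,26,cv); (32,27,cv); (32,28,cv); result: nodes: 0:V, 1:V, 2:V, 4:V, 5:V, 9:T, 10:T, 12:V, 13:V, 14:V, 17:T, 18:T, 19:V, 20:V, 21:V, 22:T, 23:T, 24:T, 25:T, 26:V, 27:V, 28:V, 29:T, 30:T, 31:T, 32:T edges: (9,0,cv); (9,2,cvk); (9,4,cv); (9,5,cv); (10,0,cv); (10,0,cvk); (10,4,cv); (10,5,cv); (17,5,cv); (17,13,cv); (17,14,cv); (18,12,cv); (18,13,cv); (18,14,cv); (22,0,cv); (22,19,cv); (22,21,cv); (23,12,cv); (23,19,cv); (23,20,cv); (24,14,cv); (24,20,cv); (24,21,cv); (25,19,cv); (25,20,cv); (25,21,cv); (29,1,cv); (29,26,cv); (29,28,cv); (30,12,cv); (30,26,cv); (30,27,cv); (31,13,cv); (31,27,cv); (31,28,cv); (32,26,cv); (32,27,cv); (32,28,cv)
final:
nodes: 0:V, 1:V, 2:V, 4:V, 5:V, 9:T, 10:T, 12:V, 13:V, 14:V, 17:T, 18:T, 19:V, 20:V, 21:V, 22:T, 23:T, 24:T, 25:T, 26:V, 27:V, 28:V, 29:T, 30:T, 31:T, 32:T
edges: (9,0,cv); (9,2,cvk); (9,4,cv); (9,5,cv); (10,0,cv); (10,0,cvk); (10,4,cv); (10,5,cv); (17,5,cv); (17,13,cv); (17,14,cv); (18,12,cv); (18,13,cv); (18,14,cv); (22,0,cv); (22,19,cv); (22,21,cv); (23,12,cv); (23,19,cv); (23,20,cv); (24,14,cv); (24,20,cv); (24,21,cv); (25,19,cv); (25,20,cv); (25,21,cv); (29,1,cv); (29,26,cv); (29,28,cv); (30,12,cv); (30,26,cv); (30,27,cv); (31,13,cv); (31,27,cv); (31,28,cv); (32,26,cv); (32,27,cv); (32,28,cv)


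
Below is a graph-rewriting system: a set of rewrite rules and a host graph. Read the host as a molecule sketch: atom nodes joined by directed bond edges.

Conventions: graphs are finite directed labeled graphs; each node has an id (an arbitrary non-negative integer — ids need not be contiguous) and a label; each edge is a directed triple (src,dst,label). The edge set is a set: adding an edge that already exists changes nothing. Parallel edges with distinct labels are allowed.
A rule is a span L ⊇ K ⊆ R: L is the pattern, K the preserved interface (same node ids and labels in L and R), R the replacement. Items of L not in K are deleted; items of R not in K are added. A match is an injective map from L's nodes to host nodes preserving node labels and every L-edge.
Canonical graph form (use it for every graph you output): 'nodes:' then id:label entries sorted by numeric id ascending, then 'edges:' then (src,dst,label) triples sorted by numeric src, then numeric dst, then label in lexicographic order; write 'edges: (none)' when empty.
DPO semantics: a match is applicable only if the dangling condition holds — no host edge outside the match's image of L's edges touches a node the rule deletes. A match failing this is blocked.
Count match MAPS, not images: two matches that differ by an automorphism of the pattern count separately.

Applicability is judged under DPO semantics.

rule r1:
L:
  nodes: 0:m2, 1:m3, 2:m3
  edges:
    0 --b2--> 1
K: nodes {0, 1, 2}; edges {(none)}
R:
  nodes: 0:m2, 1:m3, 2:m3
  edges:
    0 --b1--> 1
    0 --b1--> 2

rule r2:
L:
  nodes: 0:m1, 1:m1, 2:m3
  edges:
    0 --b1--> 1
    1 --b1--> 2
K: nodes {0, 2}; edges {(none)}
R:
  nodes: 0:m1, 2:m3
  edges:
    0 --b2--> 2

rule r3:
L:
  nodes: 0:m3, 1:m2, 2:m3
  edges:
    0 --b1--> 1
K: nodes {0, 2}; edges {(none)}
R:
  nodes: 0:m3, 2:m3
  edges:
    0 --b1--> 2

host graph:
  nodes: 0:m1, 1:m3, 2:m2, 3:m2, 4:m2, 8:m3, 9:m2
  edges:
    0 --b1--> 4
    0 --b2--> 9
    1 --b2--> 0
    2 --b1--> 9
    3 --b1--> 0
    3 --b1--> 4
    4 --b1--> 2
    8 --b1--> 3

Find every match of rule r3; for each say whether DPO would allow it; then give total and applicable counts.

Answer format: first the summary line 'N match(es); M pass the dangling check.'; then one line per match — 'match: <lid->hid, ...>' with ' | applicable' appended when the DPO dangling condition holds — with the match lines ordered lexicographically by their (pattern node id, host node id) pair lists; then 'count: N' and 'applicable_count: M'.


1 match(es); 0 pass the dangling check.
match: 0->8, 1->3, 2->1
count: 1
applicable_count: 0


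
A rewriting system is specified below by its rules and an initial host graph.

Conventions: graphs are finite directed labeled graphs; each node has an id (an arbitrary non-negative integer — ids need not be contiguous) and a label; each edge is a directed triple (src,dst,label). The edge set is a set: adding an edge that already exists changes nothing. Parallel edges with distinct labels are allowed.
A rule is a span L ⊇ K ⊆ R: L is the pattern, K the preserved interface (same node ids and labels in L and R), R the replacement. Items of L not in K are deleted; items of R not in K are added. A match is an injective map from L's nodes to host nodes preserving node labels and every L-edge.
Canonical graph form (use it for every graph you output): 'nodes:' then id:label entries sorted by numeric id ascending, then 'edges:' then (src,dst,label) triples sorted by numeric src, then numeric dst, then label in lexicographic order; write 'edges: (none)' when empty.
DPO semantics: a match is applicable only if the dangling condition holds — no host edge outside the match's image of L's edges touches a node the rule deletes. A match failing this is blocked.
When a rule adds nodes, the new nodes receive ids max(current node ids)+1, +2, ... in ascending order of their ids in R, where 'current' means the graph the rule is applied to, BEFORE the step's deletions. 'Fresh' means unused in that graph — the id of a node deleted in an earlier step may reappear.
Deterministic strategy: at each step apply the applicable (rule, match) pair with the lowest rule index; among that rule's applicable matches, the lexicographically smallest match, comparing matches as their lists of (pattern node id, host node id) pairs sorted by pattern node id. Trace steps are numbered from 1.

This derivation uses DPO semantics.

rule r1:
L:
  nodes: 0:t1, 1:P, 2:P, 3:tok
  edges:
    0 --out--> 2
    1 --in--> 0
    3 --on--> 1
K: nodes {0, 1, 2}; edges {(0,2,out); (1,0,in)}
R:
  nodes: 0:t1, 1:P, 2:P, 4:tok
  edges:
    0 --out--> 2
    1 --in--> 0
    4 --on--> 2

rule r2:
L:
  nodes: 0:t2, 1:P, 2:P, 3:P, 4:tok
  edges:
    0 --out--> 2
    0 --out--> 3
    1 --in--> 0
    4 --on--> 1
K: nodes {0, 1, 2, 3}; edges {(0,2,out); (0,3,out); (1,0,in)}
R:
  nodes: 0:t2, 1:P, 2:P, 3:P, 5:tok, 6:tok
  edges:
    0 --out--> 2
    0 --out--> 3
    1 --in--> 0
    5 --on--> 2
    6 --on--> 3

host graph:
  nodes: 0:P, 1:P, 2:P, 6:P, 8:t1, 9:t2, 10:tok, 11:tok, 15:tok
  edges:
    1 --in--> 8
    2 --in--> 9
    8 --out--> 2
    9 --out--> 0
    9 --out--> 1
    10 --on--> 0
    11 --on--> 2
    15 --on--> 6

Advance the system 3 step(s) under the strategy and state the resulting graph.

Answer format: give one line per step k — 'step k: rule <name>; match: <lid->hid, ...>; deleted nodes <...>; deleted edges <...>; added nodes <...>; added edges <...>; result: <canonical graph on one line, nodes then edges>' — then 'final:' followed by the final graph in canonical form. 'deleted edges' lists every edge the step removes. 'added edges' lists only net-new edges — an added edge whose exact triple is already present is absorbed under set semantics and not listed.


step 1: rule r2; match: 0->9, 1->2, 2->0, 3->1, 4->11; deleted nodes 11; deleted edges (11,2,on); added nodes 16, 17; added edges (16,0,on); (17,1,on); result: nodes: 0:P, 1:P, 2:P, 6:P, 8:t1, 9:t2, 10:tok, 15:tok, 16:tok, 17:tok edges: (1,8,in); (2,9,in); (8,2,out); (9,0,out); (9,1,out); (10,0,on); (15,6,on); (16,0,on); (17,1,on)
step 2: rule r1; match: 0->8, 1->1, 2->2, 3->17; deleted nodes 17; deleted edges (17,1,on); added nodes 18; added edges (18,2,on); result: nodes: 0:P, 1:P, 2:P, 6:P, 8:t1, 9:t2, 10:tok, 15:tok, 16:tok, 18:tok edges: (1,8,in); (2,9,in); (8,2,out); (9,0,out); (9,1,out); (10,0,on); (15,6,on); (16,0,on); (18,2,on)
step 3: rule r2; match: 0->9, 1->2, 2->0, 3->1, 4->18; deleted nodes 18; deleted edges (18,2,on); added nodes 19, 20; added edges (19,0,on); (20,1,on); result: nodes: 0:P, 1:P, 2:P, 6:P, 8:t1, 9:t2, 10:tok, 15:tok, 16:tok, 19:tok, 20:tok edges: (1,8,in); (2,9,in); (8,2,out); (9,0,out); (9,1,out); (10,0,on); (15,6,on); (16,0,on); (19,0,on); (20,1,on)
final:
nodes: 0:P, 1:P, 2:P, 6:P, 8:t1, 9:t2, 10:tok, 15:tok, 16:tok, 19:tok, 20:tok
edges: (1,8,in); (2,9,in); (8,2,out); (9,0,out); (9,1,out); (10,0,on); (15,6,on); (16,0,on); (19,0,on); (20,1,on)
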